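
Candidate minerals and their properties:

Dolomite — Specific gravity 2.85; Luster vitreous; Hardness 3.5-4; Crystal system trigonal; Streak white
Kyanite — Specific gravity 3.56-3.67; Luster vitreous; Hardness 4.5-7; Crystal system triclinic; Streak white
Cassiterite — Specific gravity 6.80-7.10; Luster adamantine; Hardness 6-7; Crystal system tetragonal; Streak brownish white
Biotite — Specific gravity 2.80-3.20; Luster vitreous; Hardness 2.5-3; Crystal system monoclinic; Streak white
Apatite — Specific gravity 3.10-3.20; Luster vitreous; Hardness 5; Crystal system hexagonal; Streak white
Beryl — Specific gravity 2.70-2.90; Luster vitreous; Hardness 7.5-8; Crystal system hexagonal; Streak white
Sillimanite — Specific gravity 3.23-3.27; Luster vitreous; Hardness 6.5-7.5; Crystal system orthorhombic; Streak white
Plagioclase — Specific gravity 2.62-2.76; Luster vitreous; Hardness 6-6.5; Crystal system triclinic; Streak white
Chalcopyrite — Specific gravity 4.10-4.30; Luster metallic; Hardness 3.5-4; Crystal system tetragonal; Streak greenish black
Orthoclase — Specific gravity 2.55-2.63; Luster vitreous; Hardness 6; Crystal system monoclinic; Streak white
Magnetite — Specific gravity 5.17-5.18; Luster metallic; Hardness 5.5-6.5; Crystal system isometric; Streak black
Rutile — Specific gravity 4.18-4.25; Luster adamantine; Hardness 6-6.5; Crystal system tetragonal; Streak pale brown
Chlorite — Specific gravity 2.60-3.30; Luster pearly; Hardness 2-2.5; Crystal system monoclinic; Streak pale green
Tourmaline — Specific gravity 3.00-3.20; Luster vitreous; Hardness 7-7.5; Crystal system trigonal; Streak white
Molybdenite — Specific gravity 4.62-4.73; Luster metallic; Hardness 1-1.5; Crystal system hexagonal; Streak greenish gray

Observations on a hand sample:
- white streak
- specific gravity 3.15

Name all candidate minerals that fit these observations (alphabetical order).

Apatite, Biotite, Tourmaline

White streak eliminates Cassiterite, Chalcopyrite, Magnetite, Rutile, Chlorite, Molybdenite.
Specific gravity 3.15: narrows the field to Biotite, Apatite, Tourmaline.
Remaining candidates: Apatite, Biotite, Tourmaline.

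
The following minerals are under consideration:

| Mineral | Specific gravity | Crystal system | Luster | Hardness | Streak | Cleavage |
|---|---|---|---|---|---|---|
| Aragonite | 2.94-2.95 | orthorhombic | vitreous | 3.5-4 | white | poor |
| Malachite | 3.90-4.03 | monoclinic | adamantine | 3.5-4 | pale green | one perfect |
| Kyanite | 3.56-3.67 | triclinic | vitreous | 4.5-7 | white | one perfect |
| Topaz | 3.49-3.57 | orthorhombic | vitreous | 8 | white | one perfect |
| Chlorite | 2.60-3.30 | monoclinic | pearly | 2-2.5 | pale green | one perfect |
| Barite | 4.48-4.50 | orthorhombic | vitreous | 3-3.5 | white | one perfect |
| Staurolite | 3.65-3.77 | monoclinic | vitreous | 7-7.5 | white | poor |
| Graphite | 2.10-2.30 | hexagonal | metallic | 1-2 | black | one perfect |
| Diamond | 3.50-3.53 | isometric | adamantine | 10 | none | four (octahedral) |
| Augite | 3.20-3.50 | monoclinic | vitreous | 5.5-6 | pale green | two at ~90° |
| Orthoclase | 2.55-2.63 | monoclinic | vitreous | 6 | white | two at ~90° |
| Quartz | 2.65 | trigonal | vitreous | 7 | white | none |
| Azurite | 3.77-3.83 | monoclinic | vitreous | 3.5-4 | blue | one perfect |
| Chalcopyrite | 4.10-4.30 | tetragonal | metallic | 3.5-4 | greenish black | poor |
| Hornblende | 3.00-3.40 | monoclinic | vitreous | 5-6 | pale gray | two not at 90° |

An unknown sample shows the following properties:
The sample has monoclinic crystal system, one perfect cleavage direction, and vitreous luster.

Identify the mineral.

Azurite

Monoclinic crystal system: only Malachite, Chlorite, Staurolite, Augite, Orthoclase, Azurite, Hornblende remain.
One perfect cleavage direction: narrows the field to Malachite, Chlorite, Azurite.
Vitreous luster: leaves Azurite.
Azurite is the sole remaining match.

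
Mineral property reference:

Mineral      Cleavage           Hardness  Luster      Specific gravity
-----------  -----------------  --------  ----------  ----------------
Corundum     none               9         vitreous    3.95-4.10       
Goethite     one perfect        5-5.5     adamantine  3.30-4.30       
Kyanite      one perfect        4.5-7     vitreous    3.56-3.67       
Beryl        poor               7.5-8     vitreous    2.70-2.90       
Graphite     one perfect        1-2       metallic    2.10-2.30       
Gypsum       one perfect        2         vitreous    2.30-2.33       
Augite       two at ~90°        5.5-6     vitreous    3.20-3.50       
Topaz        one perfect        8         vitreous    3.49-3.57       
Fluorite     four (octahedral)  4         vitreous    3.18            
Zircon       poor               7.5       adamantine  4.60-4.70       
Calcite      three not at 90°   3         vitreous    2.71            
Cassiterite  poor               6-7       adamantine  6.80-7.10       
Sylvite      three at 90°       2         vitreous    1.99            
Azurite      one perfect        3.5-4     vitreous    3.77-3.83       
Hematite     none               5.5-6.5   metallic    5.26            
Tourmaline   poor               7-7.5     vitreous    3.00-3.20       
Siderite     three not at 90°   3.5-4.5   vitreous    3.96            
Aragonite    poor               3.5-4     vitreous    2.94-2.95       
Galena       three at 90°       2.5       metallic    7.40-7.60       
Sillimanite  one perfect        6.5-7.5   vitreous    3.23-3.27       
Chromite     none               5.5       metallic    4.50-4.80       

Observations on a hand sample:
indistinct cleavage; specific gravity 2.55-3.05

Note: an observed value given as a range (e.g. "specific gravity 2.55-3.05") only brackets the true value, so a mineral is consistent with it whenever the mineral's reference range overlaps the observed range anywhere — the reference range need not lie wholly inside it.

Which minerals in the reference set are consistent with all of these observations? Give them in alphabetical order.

Aragonite, Beryl, Tourmaline

Indistinct cleavage — leaves Beryl, Zircon, Cassiterite, Tourmaline, Aragonite.
Specific gravity 2.55-3.05 rules out Zircon, Cassiterite.
The minerals that satisfy all observations are Aragonite, Beryl, Tourmaline.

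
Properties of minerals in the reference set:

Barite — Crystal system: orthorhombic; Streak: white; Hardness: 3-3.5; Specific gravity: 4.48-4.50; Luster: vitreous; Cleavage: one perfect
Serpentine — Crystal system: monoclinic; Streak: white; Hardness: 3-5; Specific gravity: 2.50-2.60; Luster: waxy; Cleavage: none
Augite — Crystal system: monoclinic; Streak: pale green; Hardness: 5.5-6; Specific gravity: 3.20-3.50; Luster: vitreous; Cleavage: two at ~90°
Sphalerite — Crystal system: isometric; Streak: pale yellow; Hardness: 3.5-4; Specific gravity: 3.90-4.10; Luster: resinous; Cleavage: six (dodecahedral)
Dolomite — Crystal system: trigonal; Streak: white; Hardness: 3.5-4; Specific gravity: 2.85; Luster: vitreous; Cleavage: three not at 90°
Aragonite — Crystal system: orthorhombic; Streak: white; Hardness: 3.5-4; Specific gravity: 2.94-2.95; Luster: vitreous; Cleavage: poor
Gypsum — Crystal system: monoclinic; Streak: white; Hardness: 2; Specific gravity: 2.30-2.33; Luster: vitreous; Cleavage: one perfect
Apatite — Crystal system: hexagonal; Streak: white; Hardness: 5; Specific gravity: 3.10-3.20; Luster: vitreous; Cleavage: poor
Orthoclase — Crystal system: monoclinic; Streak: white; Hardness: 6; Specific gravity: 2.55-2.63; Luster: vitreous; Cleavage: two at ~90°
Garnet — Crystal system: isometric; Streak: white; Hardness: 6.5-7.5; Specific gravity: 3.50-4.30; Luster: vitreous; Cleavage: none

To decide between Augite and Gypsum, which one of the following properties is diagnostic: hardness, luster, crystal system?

hardness

Hardness: Augite 5.5-6, Gypsum 2 — distinct.
Luster: both vitreous — identical.
Crystal system: both monoclinic — identical.
Only hardness differs between Augite and Gypsum among the listed tests.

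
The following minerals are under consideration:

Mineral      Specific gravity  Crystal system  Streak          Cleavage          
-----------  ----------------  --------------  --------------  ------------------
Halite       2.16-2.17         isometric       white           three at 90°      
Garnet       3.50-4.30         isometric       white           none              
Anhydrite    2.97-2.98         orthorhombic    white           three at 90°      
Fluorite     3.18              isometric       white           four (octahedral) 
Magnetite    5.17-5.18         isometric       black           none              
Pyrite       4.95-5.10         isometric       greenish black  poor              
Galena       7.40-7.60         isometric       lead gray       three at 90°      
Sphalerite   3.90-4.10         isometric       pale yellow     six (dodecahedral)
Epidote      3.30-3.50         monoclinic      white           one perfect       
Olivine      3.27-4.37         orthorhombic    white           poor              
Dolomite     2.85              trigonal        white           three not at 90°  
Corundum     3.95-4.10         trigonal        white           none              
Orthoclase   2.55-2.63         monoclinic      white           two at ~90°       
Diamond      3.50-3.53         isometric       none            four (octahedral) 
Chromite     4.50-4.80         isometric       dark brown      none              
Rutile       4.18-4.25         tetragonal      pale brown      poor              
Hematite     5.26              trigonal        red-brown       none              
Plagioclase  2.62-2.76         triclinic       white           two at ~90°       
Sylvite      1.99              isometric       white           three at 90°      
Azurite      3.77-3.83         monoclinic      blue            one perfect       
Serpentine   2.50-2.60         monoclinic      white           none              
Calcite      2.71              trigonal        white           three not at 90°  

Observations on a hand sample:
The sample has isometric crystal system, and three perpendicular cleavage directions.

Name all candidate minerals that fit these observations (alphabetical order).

Isometric crystal system — Halite, Garnet, Fluorite, Magnetite, Pyrite, Galena, Sphalerite, Diamond, Chromite, Sylvite remain.
Three perpendicular cleavage directions — narrows the field to Halite, Galena, Sylvite.
The minerals that satisfy all observations are Galena, Halite, Sylvite.

Galena, Halite, Sylvite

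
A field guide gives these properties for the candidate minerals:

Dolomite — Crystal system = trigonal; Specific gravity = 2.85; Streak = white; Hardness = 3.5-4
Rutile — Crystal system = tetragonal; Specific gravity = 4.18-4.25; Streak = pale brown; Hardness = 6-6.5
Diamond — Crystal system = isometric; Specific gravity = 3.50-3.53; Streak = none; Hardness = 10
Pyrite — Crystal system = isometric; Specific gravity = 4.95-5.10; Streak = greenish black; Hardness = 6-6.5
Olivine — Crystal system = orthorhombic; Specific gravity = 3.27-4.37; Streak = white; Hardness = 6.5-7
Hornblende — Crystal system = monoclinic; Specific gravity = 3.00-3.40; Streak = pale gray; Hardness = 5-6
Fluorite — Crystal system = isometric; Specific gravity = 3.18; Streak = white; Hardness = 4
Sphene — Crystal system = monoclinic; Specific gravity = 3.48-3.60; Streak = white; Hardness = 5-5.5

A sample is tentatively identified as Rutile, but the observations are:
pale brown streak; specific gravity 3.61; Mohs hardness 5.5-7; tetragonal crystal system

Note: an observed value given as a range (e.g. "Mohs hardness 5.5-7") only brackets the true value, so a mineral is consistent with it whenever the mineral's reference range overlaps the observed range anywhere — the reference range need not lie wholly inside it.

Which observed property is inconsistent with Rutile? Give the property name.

Pale brown streak: Rutile has pale brown streak — agrees.
Specific gravity 3.61: Rutile has SG 4.18-4.25 — does not match.
Mohs hardness 5.5-7: Rutile has hardness 6-6.5 — agrees.
Tetragonal crystal system: Rutile has tetragonal system — agrees.
The specific gravity is the one property that does not fit.

specific gravity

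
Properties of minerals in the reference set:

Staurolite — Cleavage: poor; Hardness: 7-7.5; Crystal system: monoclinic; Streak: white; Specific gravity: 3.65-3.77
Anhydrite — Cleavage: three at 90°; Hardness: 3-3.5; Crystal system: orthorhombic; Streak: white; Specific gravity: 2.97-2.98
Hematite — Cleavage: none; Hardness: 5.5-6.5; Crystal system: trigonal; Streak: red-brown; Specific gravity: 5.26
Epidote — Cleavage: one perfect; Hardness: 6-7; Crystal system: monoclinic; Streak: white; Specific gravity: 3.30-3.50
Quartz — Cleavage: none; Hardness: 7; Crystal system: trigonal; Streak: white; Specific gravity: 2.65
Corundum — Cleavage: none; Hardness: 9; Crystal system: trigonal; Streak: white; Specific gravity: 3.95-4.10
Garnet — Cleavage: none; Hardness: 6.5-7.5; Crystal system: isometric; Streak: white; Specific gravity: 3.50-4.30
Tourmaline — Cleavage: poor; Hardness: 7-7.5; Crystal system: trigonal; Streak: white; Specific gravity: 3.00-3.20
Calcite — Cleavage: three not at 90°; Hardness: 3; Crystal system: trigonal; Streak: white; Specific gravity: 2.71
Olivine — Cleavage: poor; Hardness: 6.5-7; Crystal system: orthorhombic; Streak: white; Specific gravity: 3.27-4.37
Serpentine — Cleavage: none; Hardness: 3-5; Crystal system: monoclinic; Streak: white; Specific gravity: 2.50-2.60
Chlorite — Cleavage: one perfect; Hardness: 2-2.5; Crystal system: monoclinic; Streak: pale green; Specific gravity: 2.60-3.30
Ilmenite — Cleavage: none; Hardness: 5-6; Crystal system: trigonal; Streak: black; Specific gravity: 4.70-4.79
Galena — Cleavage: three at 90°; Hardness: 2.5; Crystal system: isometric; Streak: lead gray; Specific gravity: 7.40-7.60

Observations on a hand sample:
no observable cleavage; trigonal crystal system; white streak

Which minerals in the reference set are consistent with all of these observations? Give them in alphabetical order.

No observable cleavage — leaves Hematite, Quartz, Corundum, Garnet, Serpentine, Ilmenite.
Trigonal crystal system eliminates Garnet, Serpentine.
White streak excludes Hematite, Ilmenite.
The minerals that satisfy all observations are Corundum, Quartz.

Corundum, Quartz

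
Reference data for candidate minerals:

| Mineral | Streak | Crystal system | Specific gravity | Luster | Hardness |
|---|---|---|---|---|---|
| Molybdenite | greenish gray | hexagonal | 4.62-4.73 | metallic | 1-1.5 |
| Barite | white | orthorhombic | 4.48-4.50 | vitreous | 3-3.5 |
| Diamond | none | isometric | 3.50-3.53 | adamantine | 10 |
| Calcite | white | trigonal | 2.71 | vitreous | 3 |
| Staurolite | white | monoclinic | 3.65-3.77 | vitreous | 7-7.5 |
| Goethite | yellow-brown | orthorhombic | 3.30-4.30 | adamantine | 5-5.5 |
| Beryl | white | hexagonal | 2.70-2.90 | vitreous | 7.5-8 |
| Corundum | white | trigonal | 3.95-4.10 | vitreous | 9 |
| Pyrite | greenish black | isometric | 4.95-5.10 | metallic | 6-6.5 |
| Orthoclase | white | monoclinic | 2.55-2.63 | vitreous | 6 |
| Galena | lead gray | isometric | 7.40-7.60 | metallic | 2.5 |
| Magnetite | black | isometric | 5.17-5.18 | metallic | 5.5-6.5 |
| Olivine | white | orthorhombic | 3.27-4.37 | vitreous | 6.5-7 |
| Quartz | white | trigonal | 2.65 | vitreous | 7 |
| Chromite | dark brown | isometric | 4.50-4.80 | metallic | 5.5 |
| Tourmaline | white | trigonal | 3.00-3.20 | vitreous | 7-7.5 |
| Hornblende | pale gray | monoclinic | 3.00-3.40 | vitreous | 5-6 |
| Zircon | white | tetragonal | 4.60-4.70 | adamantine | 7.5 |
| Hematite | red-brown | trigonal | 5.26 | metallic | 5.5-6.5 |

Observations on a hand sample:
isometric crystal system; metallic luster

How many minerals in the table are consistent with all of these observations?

4

Isometric crystal system — narrows the field to Diamond, Pyrite, Galena, Magnetite, Chromite.
Metallic luster rules out Diamond.
Remaining candidates: Chromite, Galena, Magnetite, Pyrite.
That is 4 minerals.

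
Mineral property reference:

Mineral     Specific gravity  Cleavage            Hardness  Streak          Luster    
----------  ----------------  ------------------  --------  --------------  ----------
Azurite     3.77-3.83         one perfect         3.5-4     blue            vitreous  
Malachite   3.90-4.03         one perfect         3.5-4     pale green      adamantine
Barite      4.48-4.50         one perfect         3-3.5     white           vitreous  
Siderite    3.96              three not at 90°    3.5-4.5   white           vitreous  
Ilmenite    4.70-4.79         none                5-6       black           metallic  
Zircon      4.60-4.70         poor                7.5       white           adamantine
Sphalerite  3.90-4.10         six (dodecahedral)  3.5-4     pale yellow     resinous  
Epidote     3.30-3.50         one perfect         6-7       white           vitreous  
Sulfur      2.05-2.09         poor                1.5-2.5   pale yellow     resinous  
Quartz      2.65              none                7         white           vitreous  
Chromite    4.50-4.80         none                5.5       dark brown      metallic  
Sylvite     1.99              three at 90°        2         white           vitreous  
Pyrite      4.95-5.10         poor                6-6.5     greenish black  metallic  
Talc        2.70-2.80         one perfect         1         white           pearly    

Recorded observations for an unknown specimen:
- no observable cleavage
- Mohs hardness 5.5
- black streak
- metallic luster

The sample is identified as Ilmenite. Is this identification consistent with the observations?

No observable cleavage — agrees with Ilmenite (cleavage none).
Mohs hardness 5.5 — agrees with Ilmenite (hardness 5-6).
Black streak — agrees with Ilmenite (black streak).
Metallic luster — agrees with Ilmenite (metallic luster).
Every observed property is compatible with the reference values for Ilmenite.

Yes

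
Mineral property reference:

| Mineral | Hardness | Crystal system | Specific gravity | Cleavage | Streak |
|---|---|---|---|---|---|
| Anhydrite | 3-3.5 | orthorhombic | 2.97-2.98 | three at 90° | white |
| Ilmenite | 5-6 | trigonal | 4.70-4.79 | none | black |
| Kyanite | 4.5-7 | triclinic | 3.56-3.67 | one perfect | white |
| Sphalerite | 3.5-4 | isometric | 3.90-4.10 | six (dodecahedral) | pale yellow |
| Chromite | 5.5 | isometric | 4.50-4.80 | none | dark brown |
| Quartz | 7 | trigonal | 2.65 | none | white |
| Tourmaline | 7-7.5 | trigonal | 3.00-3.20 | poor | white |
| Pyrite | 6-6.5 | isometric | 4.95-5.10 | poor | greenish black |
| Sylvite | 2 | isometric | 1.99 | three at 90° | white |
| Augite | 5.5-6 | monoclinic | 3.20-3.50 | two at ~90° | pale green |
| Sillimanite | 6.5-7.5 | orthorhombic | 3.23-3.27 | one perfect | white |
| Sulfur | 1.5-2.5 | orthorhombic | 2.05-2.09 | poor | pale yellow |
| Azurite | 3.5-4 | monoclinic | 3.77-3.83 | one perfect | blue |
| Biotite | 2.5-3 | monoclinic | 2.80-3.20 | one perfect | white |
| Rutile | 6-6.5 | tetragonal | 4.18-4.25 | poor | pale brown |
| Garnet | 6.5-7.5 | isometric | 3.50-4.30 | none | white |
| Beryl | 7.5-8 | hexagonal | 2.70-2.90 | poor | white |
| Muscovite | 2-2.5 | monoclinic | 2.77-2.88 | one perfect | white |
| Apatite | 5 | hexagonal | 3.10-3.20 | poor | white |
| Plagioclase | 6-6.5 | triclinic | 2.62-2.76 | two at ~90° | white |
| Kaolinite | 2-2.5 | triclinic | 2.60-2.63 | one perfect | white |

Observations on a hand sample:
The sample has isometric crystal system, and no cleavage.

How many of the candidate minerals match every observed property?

2

Isometric crystal system — Sphalerite, Chromite, Pyrite, Sylvite, Garnet remain.
No cleavage — Chromite, Garnet remain.
The minerals that satisfy all observations are Chromite, Garnet.
That is 2 minerals.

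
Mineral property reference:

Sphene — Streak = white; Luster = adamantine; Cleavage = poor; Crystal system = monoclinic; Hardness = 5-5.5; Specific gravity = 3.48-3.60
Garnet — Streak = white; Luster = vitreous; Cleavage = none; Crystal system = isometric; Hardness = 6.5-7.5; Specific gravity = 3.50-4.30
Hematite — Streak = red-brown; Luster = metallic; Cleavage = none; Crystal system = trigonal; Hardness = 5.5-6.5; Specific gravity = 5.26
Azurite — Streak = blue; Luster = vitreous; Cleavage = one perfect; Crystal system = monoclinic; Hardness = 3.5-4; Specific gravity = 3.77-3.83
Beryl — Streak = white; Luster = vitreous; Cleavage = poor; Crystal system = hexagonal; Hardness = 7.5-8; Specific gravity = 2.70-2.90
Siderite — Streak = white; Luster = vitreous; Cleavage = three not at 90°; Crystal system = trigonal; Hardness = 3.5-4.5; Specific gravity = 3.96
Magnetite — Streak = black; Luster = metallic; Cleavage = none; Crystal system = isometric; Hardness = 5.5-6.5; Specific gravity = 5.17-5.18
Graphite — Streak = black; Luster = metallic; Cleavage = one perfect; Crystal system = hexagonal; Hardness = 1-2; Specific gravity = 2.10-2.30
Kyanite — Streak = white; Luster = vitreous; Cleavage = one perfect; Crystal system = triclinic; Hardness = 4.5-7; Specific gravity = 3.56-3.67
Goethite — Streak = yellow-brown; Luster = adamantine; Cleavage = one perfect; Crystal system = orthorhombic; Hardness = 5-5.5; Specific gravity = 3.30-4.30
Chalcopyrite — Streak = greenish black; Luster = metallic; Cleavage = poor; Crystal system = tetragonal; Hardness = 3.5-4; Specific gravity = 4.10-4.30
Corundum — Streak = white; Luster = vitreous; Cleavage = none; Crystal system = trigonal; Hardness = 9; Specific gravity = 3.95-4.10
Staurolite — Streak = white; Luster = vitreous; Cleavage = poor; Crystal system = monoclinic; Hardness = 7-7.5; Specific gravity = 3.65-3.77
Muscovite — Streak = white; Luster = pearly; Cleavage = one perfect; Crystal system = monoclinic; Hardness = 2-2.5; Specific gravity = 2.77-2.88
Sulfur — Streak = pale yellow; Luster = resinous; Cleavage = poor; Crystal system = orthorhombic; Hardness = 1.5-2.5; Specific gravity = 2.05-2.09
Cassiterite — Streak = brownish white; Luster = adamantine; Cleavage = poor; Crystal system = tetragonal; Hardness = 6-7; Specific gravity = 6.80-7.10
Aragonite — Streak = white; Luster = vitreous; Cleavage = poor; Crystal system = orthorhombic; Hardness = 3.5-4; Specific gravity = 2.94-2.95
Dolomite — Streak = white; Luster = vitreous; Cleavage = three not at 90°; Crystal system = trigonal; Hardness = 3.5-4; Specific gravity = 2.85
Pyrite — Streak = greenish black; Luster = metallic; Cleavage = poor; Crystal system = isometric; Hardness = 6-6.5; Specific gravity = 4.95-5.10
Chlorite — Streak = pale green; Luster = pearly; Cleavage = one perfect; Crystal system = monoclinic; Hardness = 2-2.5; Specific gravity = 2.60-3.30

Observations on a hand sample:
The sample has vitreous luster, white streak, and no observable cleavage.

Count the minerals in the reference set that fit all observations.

2

Vitreous luster — Garnet, Azurite, Beryl, Siderite, Kyanite, Corundum, Staurolite, Aragonite, Dolomite remain.
White streak excludes Azurite.
No observable cleavage — narrows the field to Garnet, Corundum.
Remaining candidates: Corundum, Garnet.
That is 2 minerals.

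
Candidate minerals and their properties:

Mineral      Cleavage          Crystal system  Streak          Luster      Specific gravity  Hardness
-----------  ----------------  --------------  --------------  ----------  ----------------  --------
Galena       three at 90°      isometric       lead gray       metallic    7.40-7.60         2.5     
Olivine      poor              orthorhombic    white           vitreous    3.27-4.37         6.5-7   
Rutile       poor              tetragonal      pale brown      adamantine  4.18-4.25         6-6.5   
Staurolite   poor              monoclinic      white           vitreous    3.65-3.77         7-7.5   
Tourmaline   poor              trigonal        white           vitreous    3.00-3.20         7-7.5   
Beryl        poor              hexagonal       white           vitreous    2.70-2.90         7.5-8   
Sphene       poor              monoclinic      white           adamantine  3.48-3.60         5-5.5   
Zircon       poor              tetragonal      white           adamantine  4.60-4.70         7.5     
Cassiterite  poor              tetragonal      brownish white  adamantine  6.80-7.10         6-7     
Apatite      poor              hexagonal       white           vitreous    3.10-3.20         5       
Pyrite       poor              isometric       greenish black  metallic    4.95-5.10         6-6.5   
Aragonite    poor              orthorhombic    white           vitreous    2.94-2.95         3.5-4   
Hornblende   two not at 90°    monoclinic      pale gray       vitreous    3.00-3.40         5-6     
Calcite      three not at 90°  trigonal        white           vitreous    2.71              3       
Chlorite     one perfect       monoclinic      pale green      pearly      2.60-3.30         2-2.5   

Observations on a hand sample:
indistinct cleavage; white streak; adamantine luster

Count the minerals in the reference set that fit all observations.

2

Indistinct cleavage rules out Galena, Hornblende, Calcite, Chlorite.
White streak eliminates Rutile, Cassiterite, Pyrite.
Adamantine luster: leaves Sphene, Zircon.
The minerals that satisfy all observations are Sphene, Zircon.
That is 2 minerals.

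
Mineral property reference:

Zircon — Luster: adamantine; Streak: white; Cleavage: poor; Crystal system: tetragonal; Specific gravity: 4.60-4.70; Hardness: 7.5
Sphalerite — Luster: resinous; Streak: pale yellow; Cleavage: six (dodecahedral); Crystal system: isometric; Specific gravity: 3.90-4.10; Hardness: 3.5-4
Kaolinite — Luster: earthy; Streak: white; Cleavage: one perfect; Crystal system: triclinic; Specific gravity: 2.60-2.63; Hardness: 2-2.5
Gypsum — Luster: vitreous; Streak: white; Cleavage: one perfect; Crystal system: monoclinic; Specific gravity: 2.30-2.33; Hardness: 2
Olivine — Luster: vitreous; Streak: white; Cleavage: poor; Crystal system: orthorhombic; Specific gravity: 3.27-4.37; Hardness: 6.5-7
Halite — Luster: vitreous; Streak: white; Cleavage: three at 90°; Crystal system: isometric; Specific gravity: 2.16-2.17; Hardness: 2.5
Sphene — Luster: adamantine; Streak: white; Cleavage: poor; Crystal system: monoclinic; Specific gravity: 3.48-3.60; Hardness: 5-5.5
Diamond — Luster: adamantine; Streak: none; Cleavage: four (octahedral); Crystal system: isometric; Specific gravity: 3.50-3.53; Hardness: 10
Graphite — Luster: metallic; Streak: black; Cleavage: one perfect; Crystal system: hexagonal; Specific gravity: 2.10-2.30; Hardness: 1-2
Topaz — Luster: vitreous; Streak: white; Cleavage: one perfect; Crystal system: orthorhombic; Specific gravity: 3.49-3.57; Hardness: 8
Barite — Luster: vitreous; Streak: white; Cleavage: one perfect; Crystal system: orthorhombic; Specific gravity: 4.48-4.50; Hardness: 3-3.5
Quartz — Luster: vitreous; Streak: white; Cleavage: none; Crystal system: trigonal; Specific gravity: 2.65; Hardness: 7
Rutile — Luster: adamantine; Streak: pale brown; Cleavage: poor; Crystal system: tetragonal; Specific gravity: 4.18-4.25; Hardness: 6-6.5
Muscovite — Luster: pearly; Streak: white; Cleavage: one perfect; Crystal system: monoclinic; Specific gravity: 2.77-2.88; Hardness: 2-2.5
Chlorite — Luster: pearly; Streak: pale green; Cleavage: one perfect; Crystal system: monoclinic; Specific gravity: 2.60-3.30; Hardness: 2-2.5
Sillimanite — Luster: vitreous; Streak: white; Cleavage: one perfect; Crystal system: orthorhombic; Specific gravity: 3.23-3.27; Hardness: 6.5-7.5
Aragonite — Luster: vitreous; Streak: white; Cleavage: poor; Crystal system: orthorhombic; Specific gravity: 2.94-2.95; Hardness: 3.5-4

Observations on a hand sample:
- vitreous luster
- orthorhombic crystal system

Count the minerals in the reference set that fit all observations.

5

Vitreous luster: narrows the field to Gypsum, Olivine, Halite, Topaz, Barite, Quartz, Sillimanite, Aragonite.
Orthorhombic crystal system eliminates Gypsum, Halite, Quartz.
The minerals that satisfy all observations are Aragonite, Barite, Olivine, Sillimanite, Topaz.
That is 5 minerals.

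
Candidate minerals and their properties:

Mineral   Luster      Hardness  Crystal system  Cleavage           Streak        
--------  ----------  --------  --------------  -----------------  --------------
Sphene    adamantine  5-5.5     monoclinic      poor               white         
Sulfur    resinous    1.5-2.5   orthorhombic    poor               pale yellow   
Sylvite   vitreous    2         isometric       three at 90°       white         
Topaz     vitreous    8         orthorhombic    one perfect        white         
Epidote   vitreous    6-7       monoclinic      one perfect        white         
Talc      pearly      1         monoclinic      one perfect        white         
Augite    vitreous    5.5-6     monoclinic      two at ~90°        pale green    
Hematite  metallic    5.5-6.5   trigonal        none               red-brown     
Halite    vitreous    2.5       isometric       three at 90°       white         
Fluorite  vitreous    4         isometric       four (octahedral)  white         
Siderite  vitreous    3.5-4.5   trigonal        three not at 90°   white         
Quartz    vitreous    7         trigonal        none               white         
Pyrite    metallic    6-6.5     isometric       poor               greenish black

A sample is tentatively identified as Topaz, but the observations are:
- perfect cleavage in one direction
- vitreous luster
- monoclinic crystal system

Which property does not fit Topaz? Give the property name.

crystal system

Perfect cleavage in one direction: Topaz has cleavage one perfect — matches.
Vitreous luster: Topaz has vitreous luster — matches.
Monoclinic crystal system: Topaz has orthorhombic system — does not match.
Only the crystal system is inconsistent.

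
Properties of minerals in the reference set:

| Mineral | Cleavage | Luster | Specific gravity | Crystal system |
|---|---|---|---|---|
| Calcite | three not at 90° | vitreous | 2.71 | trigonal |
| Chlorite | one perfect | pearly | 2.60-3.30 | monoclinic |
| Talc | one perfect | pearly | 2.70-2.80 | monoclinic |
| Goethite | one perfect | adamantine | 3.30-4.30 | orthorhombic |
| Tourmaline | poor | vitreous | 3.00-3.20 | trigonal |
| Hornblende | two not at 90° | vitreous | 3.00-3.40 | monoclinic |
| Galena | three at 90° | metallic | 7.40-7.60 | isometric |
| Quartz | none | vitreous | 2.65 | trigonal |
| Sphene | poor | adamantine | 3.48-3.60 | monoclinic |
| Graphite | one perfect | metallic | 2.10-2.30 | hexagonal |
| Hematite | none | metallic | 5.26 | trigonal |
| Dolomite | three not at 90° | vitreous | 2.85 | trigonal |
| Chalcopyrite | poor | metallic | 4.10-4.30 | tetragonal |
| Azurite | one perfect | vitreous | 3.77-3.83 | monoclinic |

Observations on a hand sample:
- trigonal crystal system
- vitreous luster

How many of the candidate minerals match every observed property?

Trigonal crystal system — narrows the field to Calcite, Tourmaline, Quartz, Hematite, Dolomite.
Vitreous luster rules out Hematite.
The minerals that satisfy all observations are Calcite, Dolomite, Quartz, Tourmaline.
That is 4 minerals.

4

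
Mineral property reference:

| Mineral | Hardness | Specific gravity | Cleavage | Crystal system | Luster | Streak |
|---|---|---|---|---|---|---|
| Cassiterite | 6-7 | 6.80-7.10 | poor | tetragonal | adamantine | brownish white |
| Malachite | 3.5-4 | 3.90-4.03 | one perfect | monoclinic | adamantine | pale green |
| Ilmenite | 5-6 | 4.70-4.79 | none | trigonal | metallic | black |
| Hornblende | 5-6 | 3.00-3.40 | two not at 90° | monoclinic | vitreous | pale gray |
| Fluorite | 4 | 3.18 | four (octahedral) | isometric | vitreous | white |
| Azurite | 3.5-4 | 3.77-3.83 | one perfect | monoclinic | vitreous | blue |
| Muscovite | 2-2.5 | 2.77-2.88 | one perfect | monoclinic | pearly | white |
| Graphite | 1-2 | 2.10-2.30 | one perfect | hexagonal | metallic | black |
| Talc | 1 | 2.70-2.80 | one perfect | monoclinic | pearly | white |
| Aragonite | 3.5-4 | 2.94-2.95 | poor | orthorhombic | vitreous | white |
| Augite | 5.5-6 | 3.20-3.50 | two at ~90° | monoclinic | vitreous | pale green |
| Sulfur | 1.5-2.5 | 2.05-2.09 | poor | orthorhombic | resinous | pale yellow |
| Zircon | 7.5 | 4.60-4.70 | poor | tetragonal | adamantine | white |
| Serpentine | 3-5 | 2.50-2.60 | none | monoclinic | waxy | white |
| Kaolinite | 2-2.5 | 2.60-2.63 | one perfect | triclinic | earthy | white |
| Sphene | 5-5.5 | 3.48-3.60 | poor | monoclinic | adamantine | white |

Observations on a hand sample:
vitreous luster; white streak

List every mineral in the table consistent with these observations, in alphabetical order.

Vitreous luster: narrows the field to Hornblende, Fluorite, Azurite, Aragonite, Augite.
White streak: leaves Fluorite, Aragonite.
Consistent with every observation: Aragonite, Fluorite.

Aragonite, Fluorite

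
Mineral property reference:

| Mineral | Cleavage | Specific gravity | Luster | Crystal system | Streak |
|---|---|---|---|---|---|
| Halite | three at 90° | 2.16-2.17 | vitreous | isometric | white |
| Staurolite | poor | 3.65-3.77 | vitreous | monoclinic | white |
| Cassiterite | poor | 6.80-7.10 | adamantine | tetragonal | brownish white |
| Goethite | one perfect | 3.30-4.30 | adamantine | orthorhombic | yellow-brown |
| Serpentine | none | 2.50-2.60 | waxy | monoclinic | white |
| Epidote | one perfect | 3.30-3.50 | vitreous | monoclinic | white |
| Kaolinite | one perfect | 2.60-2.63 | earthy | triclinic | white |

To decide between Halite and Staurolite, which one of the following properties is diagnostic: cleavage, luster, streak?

Cleavage: Halite three at 90°, Staurolite poor — distinct.
Luster: both vitreous — same for both.
Streak: both white — same for both.
Cleavage is the diagnostic property here.

cleavage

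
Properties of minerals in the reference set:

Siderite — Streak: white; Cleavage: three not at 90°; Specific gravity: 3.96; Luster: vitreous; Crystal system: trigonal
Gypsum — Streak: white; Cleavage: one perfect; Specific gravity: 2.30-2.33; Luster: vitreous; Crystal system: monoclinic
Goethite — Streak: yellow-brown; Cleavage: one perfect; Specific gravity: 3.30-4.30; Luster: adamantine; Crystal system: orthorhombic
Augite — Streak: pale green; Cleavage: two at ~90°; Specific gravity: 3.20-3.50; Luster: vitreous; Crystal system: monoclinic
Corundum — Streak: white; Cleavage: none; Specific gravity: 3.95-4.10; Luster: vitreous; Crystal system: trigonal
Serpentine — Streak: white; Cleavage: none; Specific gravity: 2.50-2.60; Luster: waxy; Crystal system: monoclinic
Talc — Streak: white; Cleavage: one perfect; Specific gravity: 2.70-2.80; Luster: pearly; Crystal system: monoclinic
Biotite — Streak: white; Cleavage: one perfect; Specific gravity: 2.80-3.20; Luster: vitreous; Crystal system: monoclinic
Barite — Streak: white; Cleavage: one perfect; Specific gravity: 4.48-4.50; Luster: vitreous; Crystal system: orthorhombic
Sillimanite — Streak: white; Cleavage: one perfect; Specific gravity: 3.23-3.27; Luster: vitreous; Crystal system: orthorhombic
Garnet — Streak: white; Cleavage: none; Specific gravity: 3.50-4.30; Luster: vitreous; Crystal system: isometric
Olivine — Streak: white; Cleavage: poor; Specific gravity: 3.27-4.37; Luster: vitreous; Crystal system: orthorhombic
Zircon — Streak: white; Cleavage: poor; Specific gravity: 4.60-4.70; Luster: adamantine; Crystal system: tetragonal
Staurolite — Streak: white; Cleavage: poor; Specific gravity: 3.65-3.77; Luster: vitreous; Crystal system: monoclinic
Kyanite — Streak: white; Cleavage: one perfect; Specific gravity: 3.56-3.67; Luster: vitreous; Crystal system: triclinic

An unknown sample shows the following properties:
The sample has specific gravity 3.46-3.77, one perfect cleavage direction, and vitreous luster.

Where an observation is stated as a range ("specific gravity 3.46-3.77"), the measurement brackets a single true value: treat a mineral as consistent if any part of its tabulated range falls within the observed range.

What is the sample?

Specific gravity 3.46-3.77: Goethite, Augite, Garnet, Olivine, Staurolite, Kyanite remain.
One perfect cleavage direction: only Goethite, Kyanite remain.
Vitreous luster eliminates Goethite.
The only mineral consistent with every observation is Kyanite.

Kyanite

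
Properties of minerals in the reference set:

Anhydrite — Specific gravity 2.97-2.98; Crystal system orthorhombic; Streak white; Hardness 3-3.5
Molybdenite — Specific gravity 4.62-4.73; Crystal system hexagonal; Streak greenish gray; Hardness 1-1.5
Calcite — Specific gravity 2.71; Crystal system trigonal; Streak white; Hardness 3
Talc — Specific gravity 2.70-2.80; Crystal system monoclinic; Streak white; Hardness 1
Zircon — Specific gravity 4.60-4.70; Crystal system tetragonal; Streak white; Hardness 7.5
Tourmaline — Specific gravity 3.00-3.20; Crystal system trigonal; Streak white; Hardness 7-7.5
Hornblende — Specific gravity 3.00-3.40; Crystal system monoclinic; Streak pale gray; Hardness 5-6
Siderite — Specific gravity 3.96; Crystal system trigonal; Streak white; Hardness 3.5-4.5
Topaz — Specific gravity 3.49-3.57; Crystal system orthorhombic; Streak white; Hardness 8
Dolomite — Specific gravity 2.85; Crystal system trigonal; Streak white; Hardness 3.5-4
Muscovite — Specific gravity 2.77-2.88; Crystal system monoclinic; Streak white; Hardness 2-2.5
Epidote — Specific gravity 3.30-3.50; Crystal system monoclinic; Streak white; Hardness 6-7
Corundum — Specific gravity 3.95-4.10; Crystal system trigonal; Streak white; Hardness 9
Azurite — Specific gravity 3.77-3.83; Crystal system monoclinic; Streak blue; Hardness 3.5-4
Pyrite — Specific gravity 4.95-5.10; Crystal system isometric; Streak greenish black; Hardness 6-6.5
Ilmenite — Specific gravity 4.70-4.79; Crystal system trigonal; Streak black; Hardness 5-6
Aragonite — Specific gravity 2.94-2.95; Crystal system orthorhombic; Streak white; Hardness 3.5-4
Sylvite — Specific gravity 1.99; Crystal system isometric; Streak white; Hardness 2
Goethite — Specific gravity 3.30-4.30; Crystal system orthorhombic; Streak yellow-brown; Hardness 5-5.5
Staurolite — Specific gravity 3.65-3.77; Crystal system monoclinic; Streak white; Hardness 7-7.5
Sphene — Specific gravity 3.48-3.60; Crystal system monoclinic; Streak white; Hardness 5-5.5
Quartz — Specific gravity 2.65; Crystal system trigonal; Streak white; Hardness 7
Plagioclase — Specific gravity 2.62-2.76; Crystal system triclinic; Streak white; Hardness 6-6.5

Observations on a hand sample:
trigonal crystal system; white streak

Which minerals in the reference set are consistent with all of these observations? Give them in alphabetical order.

Trigonal crystal system: Calcite, Tourmaline, Siderite, Dolomite, Corundum, Ilmenite, Quartz remain.
White streak rules out Ilmenite.
Consistent with every observation: Calcite, Corundum, Dolomite, Quartz, Siderite, Tourmaline.

Calcite, Corundum, Dolomite, Quartz, Siderite, Tourmaline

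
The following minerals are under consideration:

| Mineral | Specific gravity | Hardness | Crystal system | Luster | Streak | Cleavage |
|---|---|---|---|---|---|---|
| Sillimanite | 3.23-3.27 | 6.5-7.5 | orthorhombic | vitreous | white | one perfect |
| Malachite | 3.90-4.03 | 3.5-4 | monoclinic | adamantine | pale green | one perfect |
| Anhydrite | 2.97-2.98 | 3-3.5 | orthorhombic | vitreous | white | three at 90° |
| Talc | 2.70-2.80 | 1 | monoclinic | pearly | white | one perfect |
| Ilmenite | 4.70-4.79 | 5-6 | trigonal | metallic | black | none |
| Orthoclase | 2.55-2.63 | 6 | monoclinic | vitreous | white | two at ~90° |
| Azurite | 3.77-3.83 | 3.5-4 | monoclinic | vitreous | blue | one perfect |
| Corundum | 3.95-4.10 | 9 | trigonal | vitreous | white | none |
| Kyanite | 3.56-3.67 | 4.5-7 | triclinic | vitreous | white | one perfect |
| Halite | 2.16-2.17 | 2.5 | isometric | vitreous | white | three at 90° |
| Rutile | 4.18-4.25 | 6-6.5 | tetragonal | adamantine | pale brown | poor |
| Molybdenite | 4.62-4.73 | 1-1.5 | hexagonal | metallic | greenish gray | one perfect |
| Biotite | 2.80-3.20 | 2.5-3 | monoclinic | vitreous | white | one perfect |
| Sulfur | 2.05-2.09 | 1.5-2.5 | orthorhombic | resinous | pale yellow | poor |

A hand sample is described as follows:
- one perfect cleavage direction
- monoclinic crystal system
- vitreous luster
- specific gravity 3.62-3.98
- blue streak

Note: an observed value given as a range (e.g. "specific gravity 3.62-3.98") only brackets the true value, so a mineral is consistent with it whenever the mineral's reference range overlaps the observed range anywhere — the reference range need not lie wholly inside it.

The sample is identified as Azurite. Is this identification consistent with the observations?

One perfect cleavage direction — is consistent with Azurite (cleavage one perfect).
Monoclinic crystal system — is consistent with Azurite (monoclinic system).
Vitreous luster — is consistent with Azurite (vitreous luster).
Specific gravity 3.62-3.98 — is consistent with Azurite (SG 3.77-3.83).
Blue streak — is consistent with Azurite (blue streak).
Nothing contradicts Azurite.

Yes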